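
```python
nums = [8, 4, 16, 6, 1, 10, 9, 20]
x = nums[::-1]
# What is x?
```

nums has length 8. The slice nums[::-1] selects indices [7, 6, 5, 4, 3, 2, 1, 0] (7->20, 6->9, 5->10, 4->1, 3->6, 2->16, 1->4, 0->8), giving [20, 9, 10, 1, 6, 16, 4, 8].

[20, 9, 10, 1, 6, 16, 4, 8]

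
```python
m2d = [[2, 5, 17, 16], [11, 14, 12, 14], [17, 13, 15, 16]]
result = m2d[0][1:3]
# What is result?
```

m2d[0] = [2, 5, 17, 16]. m2d[0] has length 4. The slice m2d[0][1:3] selects indices [1, 2] (1->5, 2->17), giving [5, 17].

[5, 17]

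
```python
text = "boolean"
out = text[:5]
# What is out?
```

text has length 7. The slice text[:5] selects indices [0, 1, 2, 3, 4] (0->'b', 1->'o', 2->'o', 3->'l', 4->'e'), giving 'boole'.

'boole'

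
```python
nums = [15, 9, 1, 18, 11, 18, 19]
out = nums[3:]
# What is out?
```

nums has length 7. The slice nums[3:] selects indices [3, 4, 5, 6] (3->18, 4->11, 5->18, 6->19), giving [18, 11, 18, 19].

[18, 11, 18, 19]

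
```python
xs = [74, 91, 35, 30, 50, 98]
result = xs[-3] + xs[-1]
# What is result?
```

xs has length 6. Negative index -3 maps to positive index 6 + (-3) = 3. xs[3] = 30.
xs has length 6. Negative index -1 maps to positive index 6 + (-1) = 5. xs[5] = 98.
Sum: 30 + 98 = 128.

128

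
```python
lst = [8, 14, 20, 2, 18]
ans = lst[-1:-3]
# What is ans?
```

lst has length 5. The slice lst[-1:-3] resolves to an empty index range, so the result is [].

[]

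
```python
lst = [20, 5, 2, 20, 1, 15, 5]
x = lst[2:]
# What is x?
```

lst has length 7. The slice lst[2:] selects indices [2, 3, 4, 5, 6] (2->2, 3->20, 4->1, 5->15, 6->5), giving [2, 20, 1, 15, 5].

[2, 20, 1, 15, 5]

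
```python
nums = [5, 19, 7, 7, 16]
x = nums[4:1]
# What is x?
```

nums has length 5. The slice nums[4:1] resolves to an empty index range, so the result is [].

[]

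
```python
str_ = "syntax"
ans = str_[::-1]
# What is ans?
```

str_ has length 6. The slice str_[::-1] selects indices [5, 4, 3, 2, 1, 0] (5->'x', 4->'a', 3->'t', 2->'n', 1->'y', 0->'s'), giving 'xatnys'.

'xatnys'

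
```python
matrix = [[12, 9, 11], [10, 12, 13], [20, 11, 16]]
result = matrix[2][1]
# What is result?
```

matrix[2] = [20, 11, 16]. Taking column 1 of that row yields 11.

11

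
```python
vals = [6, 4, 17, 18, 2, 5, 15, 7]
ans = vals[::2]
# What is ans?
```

vals has length 8. The slice vals[::2] selects indices [0, 2, 4, 6] (0->6, 2->17, 4->2, 6->15), giving [6, 17, 2, 15].

[6, 17, 2, 15]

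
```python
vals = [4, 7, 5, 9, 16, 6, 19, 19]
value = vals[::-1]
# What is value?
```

vals has length 8. The slice vals[::-1] selects indices [7, 6, 5, 4, 3, 2, 1, 0] (7->19, 6->19, 5->6, 4->16, 3->9, 2->5, 1->7, 0->4), giving [19, 19, 6, 16, 9, 5, 7, 4].

[19, 19, 6, 16, 9, 5, 7, 4]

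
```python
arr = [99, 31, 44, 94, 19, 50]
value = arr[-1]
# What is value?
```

arr has length 6. Negative index -1 maps to positive index 6 + (-1) = 5. arr[5] = 50.

50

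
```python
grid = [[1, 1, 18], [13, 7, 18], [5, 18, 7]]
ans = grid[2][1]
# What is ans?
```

grid[2] = [5, 18, 7]. Taking column 1 of that row yields 18.

18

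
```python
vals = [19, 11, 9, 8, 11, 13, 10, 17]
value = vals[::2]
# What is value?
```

vals has length 8. The slice vals[::2] selects indices [0, 2, 4, 6] (0->19, 2->9, 4->11, 6->10), giving [19, 9, 11, 10].

[19, 9, 11, 10]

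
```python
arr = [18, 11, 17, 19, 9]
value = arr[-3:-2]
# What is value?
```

arr has length 5. The slice arr[-3:-2] selects indices [2] (2->17), giving [17].

[17]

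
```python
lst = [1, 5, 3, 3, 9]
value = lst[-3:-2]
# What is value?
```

lst has length 5. The slice lst[-3:-2] selects indices [2] (2->3), giving [3].

[3]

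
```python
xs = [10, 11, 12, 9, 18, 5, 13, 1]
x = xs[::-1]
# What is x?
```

xs has length 8. The slice xs[::-1] selects indices [7, 6, 5, 4, 3, 2, 1, 0] (7->1, 6->13, 5->5, 4->18, 3->9, 2->12, 1->11, 0->10), giving [1, 13, 5, 18, 9, 12, 11, 10].

[1, 13, 5, 18, 9, 12, 11, 10]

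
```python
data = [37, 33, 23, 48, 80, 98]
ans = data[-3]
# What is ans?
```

data has length 6. Negative index -3 maps to positive index 6 + (-3) = 3. data[3] = 48.

48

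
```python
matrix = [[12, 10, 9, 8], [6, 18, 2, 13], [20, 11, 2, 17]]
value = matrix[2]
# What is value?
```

matrix has 3 rows. Row 2 is [20, 11, 2, 17].

[20, 11, 2, 17]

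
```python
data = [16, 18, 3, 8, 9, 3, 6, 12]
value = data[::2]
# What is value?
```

data has length 8. The slice data[::2] selects indices [0, 2, 4, 6] (0->16, 2->3, 4->9, 6->6), giving [16, 3, 9, 6].

[16, 3, 9, 6]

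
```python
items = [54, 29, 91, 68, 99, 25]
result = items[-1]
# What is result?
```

items has length 6. Negative index -1 maps to positive index 6 + (-1) = 5. items[5] = 25.

25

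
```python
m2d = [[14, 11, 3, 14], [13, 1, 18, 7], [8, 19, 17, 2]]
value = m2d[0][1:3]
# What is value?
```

m2d[0] = [14, 11, 3, 14]. m2d[0] has length 4. The slice m2d[0][1:3] selects indices [1, 2] (1->11, 2->3), giving [11, 3].

[11, 3]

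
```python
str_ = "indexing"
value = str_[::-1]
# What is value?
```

str_ has length 8. The slice str_[::-1] selects indices [7, 6, 5, 4, 3, 2, 1, 0] (7->'g', 6->'n', 5->'i', 4->'x', 3->'e', 2->'d', 1->'n', 0->'i'), giving 'gnixedni'.

'gnixedni'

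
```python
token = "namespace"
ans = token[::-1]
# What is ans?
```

token has length 9. The slice token[::-1] selects indices [8, 7, 6, 5, 4, 3, 2, 1, 0] (8->'e', 7->'c', 6->'a', 5->'p', 4->'s', 3->'e', 2->'m', 1->'a', 0->'n'), giving 'ecapseman'.

'ecapseman'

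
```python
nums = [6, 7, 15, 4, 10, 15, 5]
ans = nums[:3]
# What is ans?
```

nums has length 7. The slice nums[:3] selects indices [0, 1, 2] (0->6, 1->7, 2->15), giving [6, 7, 15].

[6, 7, 15]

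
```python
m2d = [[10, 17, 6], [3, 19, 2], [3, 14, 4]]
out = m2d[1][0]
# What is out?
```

m2d[1] = [3, 19, 2]. Taking column 0 of that row yields 3.

3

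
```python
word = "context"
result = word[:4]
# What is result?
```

word has length 7. The slice word[:4] selects indices [0, 1, 2, 3] (0->'c', 1->'o', 2->'n', 3->'t'), giving 'cont'.

'cont'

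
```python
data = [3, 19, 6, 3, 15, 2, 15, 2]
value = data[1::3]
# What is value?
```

data has length 8. The slice data[1::3] selects indices [1, 4, 7] (1->19, 4->15, 7->2), giving [19, 15, 2].

[19, 15, 2]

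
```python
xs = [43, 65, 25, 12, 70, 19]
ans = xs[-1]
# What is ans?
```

xs has length 6. Negative index -1 maps to positive index 6 + (-1) = 5. xs[5] = 19.

19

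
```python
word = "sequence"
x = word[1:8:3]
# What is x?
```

word has length 8. The slice word[1:8:3] selects indices [1, 4, 7] (1->'e', 4->'e', 7->'e'), giving 'eee'.

'eee'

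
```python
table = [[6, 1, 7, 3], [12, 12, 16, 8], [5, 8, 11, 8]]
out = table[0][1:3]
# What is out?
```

table[0] = [6, 1, 7, 3]. table[0] has length 4. The slice table[0][1:3] selects indices [1, 2] (1->1, 2->7), giving [1, 7].

[1, 7]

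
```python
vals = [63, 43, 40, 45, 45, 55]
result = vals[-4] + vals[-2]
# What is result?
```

vals has length 6. Negative index -4 maps to positive index 6 + (-4) = 2. vals[2] = 40.
vals has length 6. Negative index -2 maps to positive index 6 + (-2) = 4. vals[4] = 45.
Sum: 40 + 45 = 85.

85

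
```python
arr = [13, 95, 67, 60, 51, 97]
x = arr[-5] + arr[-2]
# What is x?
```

arr has length 6. Negative index -5 maps to positive index 6 + (-5) = 1. arr[1] = 95.
arr has length 6. Negative index -2 maps to positive index 6 + (-2) = 4. arr[4] = 51.
Sum: 95 + 51 = 146.

146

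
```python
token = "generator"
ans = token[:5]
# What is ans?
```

token has length 9. The slice token[:5] selects indices [0, 1, 2, 3, 4] (0->'g', 1->'e', 2->'n', 3->'e', 4->'r'), giving 'gener'.

'gener'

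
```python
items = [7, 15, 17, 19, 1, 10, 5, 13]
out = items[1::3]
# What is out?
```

items has length 8. The slice items[1::3] selects indices [1, 4, 7] (1->15, 4->1, 7->13), giving [15, 1, 13].

[15, 1, 13]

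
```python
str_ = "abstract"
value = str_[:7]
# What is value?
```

str_ has length 8. The slice str_[:7] selects indices [0, 1, 2, 3, 4, 5, 6] (0->'a', 1->'b', 2->'s', 3->'t', 4->'r', 5->'a', 6->'c'), giving 'abstrac'.

'abstrac'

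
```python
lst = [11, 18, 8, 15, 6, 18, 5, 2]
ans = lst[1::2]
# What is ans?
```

lst has length 8. The slice lst[1::2] selects indices [1, 3, 5, 7] (1->18, 3->15, 5->18, 7->2), giving [18, 15, 18, 2].

[18, 15, 18, 2]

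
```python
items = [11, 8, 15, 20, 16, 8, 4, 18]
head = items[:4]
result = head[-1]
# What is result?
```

items has length 8. The slice items[:4] selects indices [0, 1, 2, 3] (0->11, 1->8, 2->15, 3->20), giving [11, 8, 15, 20]. So head = [11, 8, 15, 20]. Then head[-1] = 20.

20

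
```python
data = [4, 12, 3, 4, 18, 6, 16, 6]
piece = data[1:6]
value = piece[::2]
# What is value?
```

data has length 8. The slice data[1:6] selects indices [1, 2, 3, 4, 5] (1->12, 2->3, 3->4, 4->18, 5->6), giving [12, 3, 4, 18, 6]. So piece = [12, 3, 4, 18, 6]. piece has length 5. The slice piece[::2] selects indices [0, 2, 4] (0->12, 2->4, 4->6), giving [12, 4, 6].

[12, 4, 6]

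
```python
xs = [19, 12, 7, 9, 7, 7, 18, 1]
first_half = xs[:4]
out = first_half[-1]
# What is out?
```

xs has length 8. The slice xs[:4] selects indices [0, 1, 2, 3] (0->19, 1->12, 2->7, 3->9), giving [19, 12, 7, 9]. So first_half = [19, 12, 7, 9]. Then first_half[-1] = 9.

9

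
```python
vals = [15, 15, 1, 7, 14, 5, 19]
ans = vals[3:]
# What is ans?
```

vals has length 7. The slice vals[3:] selects indices [3, 4, 5, 6] (3->7, 4->14, 5->5, 6->19), giving [7, 14, 5, 19].

[7, 14, 5, 19]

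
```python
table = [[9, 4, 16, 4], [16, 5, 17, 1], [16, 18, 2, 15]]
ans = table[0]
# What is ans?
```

table has 3 rows. Row 0 is [9, 4, 16, 4].

[9, 4, 16, 4]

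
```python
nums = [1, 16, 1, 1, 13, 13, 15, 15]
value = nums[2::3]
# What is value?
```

nums has length 8. The slice nums[2::3] selects indices [2, 5] (2->1, 5->13), giving [1, 13].

[1, 13]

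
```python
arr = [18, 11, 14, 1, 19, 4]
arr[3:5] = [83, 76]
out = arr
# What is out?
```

arr starts as [18, 11, 14, 1, 19, 4] (length 6). The slice arr[3:5] covers indices [3, 4] with values [1, 19]. Replacing that slice with [83, 76] (same length) produces [18, 11, 14, 83, 76, 4].

[18, 11, 14, 83, 76, 4]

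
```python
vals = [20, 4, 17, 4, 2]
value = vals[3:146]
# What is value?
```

vals has length 5. The slice vals[3:146] selects indices [3, 4] (3->4, 4->2), giving [4, 2].

[4, 2]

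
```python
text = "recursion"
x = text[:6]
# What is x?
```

text has length 9. The slice text[:6] selects indices [0, 1, 2, 3, 4, 5] (0->'r', 1->'e', 2->'c', 3->'u', 4->'r', 5->'s'), giving 'recurs'.

'recurs'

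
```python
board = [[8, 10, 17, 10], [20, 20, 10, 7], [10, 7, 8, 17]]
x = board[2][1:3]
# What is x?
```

board[2] = [10, 7, 8, 17]. board[2] has length 4. The slice board[2][1:3] selects indices [1, 2] (1->7, 2->8), giving [7, 8].

[7, 8]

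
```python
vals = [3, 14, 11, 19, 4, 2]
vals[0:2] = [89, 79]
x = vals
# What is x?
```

vals starts as [3, 14, 11, 19, 4, 2] (length 6). The slice vals[0:2] covers indices [0, 1] with values [3, 14]. Replacing that slice with [89, 79] (same length) produces [89, 79, 11, 19, 4, 2].

[89, 79, 11, 19, 4, 2]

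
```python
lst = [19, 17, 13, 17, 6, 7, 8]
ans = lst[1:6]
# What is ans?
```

lst has length 7. The slice lst[1:6] selects indices [1, 2, 3, 4, 5] (1->17, 2->13, 3->17, 4->6, 5->7), giving [17, 13, 17, 6, 7].

[17, 13, 17, 6, 7]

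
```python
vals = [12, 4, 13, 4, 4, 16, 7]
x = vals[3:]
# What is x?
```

vals has length 7. The slice vals[3:] selects indices [3, 4, 5, 6] (3->4, 4->4, 5->16, 6->7), giving [4, 4, 16, 7].

[4, 4, 16, 7]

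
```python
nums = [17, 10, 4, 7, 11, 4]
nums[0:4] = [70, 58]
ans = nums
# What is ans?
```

nums starts as [17, 10, 4, 7, 11, 4] (length 6). The slice nums[0:4] covers indices [0, 1, 2, 3] with values [17, 10, 4, 7]. Replacing that slice with [70, 58] (different length) produces [70, 58, 11, 4].

[70, 58, 11, 4]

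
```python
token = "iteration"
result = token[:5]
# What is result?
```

token has length 9. The slice token[:5] selects indices [0, 1, 2, 3, 4] (0->'i', 1->'t', 2->'e', 3->'r', 4->'a'), giving 'itera'.

'itera'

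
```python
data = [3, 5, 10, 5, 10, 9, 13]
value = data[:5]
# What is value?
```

data has length 7. The slice data[:5] selects indices [0, 1, 2, 3, 4] (0->3, 1->5, 2->10, 3->5, 4->10), giving [3, 5, 10, 5, 10].

[3, 5, 10, 5, 10]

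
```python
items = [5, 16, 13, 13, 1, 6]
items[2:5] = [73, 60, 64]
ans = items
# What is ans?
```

items starts as [5, 16, 13, 13, 1, 6] (length 6). The slice items[2:5] covers indices [2, 3, 4] with values [13, 13, 1]. Replacing that slice with [73, 60, 64] (same length) produces [5, 16, 73, 60, 64, 6].

[5, 16, 73, 60, 64, 6]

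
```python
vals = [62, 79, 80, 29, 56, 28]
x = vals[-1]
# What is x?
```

vals has length 6. Negative index -1 maps to positive index 6 + (-1) = 5. vals[5] = 28.

28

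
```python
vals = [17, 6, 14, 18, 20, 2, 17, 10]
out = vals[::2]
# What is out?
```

vals has length 8. The slice vals[::2] selects indices [0, 2, 4, 6] (0->17, 2->14, 4->20, 6->17), giving [17, 14, 20, 17].

[17, 14, 20, 17]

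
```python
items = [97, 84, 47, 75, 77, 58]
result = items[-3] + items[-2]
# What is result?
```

items has length 6. Negative index -3 maps to positive index 6 + (-3) = 3. items[3] = 75.
items has length 6. Negative index -2 maps to positive index 6 + (-2) = 4. items[4] = 77.
Sum: 75 + 77 = 152.

152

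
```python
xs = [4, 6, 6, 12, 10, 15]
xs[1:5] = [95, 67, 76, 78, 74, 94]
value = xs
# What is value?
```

xs starts as [4, 6, 6, 12, 10, 15] (length 6). The slice xs[1:5] covers indices [1, 2, 3, 4] with values [6, 6, 12, 10]. Replacing that slice with [95, 67, 76, 78, 74, 94] (different length) produces [4, 95, 67, 76, 78, 74, 94, 15].

[4, 95, 67, 76, 78, 74, 94, 15]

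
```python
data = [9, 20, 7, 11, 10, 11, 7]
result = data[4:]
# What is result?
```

data has length 7. The slice data[4:] selects indices [4, 5, 6] (4->10, 5->11, 6->7), giving [10, 11, 7].

[10, 11, 7]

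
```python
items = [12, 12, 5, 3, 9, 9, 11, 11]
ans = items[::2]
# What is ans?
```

items has length 8. The slice items[::2] selects indices [0, 2, 4, 6] (0->12, 2->5, 4->9, 6->11), giving [12, 5, 9, 11].

[12, 5, 9, 11]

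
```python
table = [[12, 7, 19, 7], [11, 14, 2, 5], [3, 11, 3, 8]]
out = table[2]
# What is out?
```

table has 3 rows. Row 2 is [3, 11, 3, 8].

[3, 11, 3, 8]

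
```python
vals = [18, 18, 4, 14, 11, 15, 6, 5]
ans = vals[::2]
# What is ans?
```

vals has length 8. The slice vals[::2] selects indices [0, 2, 4, 6] (0->18, 2->4, 4->11, 6->6), giving [18, 4, 11, 6].

[18, 4, 11, 6]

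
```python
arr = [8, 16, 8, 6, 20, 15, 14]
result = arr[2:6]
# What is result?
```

arr has length 7. The slice arr[2:6] selects indices [2, 3, 4, 5] (2->8, 3->6, 4->20, 5->15), giving [8, 6, 20, 15].

[8, 6, 20, 15]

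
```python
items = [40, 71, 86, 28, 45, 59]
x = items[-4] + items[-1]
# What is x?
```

items has length 6. Negative index -4 maps to positive index 6 + (-4) = 2. items[2] = 86.
items has length 6. Negative index -1 maps to positive index 6 + (-1) = 5. items[5] = 59.
Sum: 86 + 59 = 145.

145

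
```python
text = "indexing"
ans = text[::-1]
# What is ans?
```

text has length 8. The slice text[::-1] selects indices [7, 6, 5, 4, 3, 2, 1, 0] (7->'g', 6->'n', 5->'i', 4->'x', 3->'e', 2->'d', 1->'n', 0->'i'), giving 'gnixedni'.

'gnixedni'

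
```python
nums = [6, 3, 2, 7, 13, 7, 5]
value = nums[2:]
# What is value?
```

nums has length 7. The slice nums[2:] selects indices [2, 3, 4, 5, 6] (2->2, 3->7, 4->13, 5->7, 6->5), giving [2, 7, 13, 7, 5].

[2, 7, 13, 7, 5]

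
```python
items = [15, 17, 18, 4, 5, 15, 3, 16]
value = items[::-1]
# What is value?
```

items has length 8. The slice items[::-1] selects indices [7, 6, 5, 4, 3, 2, 1, 0] (7->16, 6->3, 5->15, 4->5, 3->4, 2->18, 1->17, 0->15), giving [16, 3, 15, 5, 4, 18, 17, 15].

[16, 3, 15, 5, 4, 18, 17, 15]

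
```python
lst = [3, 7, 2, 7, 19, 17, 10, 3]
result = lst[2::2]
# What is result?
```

lst has length 8. The slice lst[2::2] selects indices [2, 4, 6] (2->2, 4->19, 6->10), giving [2, 19, 10].

[2, 19, 10]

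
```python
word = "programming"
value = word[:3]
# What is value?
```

word has length 11. The slice word[:3] selects indices [0, 1, 2] (0->'p', 1->'r', 2->'o'), giving 'pro'.

'pro'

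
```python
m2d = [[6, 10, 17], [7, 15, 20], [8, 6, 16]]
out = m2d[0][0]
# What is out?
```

m2d[0] = [6, 10, 17]. Taking column 0 of that row yields 6.

6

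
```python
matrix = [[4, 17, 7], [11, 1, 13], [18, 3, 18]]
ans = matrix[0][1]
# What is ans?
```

matrix[0] = [4, 17, 7]. Taking column 1 of that row yields 17.

17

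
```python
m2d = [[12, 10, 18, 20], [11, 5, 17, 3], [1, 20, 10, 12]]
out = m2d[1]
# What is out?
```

m2d has 3 rows. Row 1 is [11, 5, 17, 3].

[11, 5, 17, 3]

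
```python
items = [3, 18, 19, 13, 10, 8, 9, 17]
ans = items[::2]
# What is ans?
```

items has length 8. The slice items[::2] selects indices [0, 2, 4, 6] (0->3, 2->19, 4->10, 6->9), giving [3, 19, 10, 9].

[3, 19, 10, 9]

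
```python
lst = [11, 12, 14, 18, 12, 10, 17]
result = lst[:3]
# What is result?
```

lst has length 7. The slice lst[:3] selects indices [0, 1, 2] (0->11, 1->12, 2->14), giving [11, 12, 14].

[11, 12, 14]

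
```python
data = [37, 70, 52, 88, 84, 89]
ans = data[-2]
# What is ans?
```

data has length 6. Negative index -2 maps to positive index 6 + (-2) = 4. data[4] = 84.

84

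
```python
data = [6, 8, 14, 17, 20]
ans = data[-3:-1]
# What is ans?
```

data has length 5. The slice data[-3:-1] selects indices [2, 3] (2->14, 3->17), giving [14, 17].

[14, 17]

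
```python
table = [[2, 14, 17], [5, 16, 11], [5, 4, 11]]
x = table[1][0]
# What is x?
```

table[1] = [5, 16, 11]. Taking column 0 of that row yields 5.

5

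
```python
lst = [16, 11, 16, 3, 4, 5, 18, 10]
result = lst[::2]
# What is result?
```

lst has length 8. The slice lst[::2] selects indices [0, 2, 4, 6] (0->16, 2->16, 4->4, 6->18), giving [16, 16, 4, 18].

[16, 16, 4, 18]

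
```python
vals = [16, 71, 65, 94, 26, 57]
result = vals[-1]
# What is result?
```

vals has length 6. Negative index -1 maps to positive index 6 + (-1) = 5. vals[5] = 57.

57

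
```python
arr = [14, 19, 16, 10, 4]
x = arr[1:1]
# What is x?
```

arr has length 5. The slice arr[1:1] resolves to an empty index range, so the result is [].

[]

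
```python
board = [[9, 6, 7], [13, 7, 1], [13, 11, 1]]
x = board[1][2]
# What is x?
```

board[1] = [13, 7, 1]. Taking column 2 of that row yields 1.

1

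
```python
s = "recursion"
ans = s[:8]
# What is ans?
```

s has length 9. The slice s[:8] selects indices [0, 1, 2, 3, 4, 5, 6, 7] (0->'r', 1->'e', 2->'c', 3->'u', 4->'r', 5->'s', 6->'i', 7->'o'), giving 'recursio'.

'recursio'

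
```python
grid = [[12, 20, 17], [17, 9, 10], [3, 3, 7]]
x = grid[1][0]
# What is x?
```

grid[1] = [17, 9, 10]. Taking column 0 of that row yields 17.

17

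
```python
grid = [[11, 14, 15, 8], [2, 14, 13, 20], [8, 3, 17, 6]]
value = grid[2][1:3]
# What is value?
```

grid[2] = [8, 3, 17, 6]. grid[2] has length 4. The slice grid[2][1:3] selects indices [1, 2] (1->3, 2->17), giving [3, 17].

[3, 17]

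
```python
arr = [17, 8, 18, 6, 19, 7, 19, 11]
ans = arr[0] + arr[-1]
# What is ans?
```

arr has length 8. arr[0] = 17.
arr has length 8. Negative index -1 maps to positive index 8 + (-1) = 7. arr[7] = 11.
Sum: 17 + 11 = 28.

28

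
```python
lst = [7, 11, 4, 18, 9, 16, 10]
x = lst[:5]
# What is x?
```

lst has length 7. The slice lst[:5] selects indices [0, 1, 2, 3, 4] (0->7, 1->11, 2->4, 3->18, 4->9), giving [7, 11, 4, 18, 9].

[7, 11, 4, 18, 9]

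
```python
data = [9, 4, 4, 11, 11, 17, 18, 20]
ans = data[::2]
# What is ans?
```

data has length 8. The slice data[::2] selects indices [0, 2, 4, 6] (0->9, 2->4, 4->11, 6->18), giving [9, 4, 11, 18].

[9, 4, 11, 18]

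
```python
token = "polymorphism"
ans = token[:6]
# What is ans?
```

token has length 12. The slice token[:6] selects indices [0, 1, 2, 3, 4, 5] (0->'p', 1->'o', 2->'l', 3->'y', 4->'m', 5->'o'), giving 'polymo'.

'polymo'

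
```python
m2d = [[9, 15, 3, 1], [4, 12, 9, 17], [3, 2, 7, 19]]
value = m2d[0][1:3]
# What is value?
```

m2d[0] = [9, 15, 3, 1]. m2d[0] has length 4. The slice m2d[0][1:3] selects indices [1, 2] (1->15, 2->3), giving [15, 3].

[15, 3]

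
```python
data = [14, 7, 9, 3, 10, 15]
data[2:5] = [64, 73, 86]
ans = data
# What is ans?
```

data starts as [14, 7, 9, 3, 10, 15] (length 6). The slice data[2:5] covers indices [2, 3, 4] with values [9, 3, 10]. Replacing that slice with [64, 73, 86] (same length) produces [14, 7, 64, 73, 86, 15].

[14, 7, 64, 73, 86, 15]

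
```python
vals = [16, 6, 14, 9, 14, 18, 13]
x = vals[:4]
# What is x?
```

vals has length 7. The slice vals[:4] selects indices [0, 1, 2, 3] (0->16, 1->6, 2->14, 3->9), giving [16, 6, 14, 9].

[16, 6, 14, 9]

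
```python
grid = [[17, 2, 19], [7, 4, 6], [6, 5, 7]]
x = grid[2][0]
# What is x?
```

grid[2] = [6, 5, 7]. Taking column 0 of that row yields 6.

6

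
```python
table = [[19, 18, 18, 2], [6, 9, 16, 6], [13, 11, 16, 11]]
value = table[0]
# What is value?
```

table has 3 rows. Row 0 is [19, 18, 18, 2].

[19, 18, 18, 2]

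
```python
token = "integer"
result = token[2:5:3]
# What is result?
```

token has length 7. The slice token[2:5:3] selects indices [2] (2->'t'), giving 't'.

't'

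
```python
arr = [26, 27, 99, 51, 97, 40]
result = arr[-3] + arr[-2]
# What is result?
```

arr has length 6. Negative index -3 maps to positive index 6 + (-3) = 3. arr[3] = 51.
arr has length 6. Negative index -2 maps to positive index 6 + (-2) = 4. arr[4] = 97.
Sum: 51 + 97 = 148.

148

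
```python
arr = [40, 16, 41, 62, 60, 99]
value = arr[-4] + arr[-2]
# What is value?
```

arr has length 6. Negative index -4 maps to positive index 6 + (-4) = 2. arr[2] = 41.
arr has length 6. Negative index -2 maps to positive index 6 + (-2) = 4. arr[4] = 60.
Sum: 41 + 60 = 101.

101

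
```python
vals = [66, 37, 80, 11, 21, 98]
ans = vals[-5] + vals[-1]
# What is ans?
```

vals has length 6. Negative index -5 maps to positive index 6 + (-5) = 1. vals[1] = 37.
vals has length 6. Negative index -1 maps to positive index 6 + (-1) = 5. vals[5] = 98.
Sum: 37 + 98 = 135.

135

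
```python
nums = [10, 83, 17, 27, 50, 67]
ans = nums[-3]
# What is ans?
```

nums has length 6. Negative index -3 maps to positive index 6 + (-3) = 3. nums[3] = 27.

27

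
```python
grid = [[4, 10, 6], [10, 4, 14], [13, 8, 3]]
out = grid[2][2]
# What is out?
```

grid[2] = [13, 8, 3]. Taking column 2 of that row yields 3.

3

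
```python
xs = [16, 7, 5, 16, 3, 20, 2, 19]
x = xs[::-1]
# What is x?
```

xs has length 8. The slice xs[::-1] selects indices [7, 6, 5, 4, 3, 2, 1, 0] (7->19, 6->2, 5->20, 4->3, 3->16, 2->5, 1->7, 0->16), giving [19, 2, 20, 3, 16, 5, 7, 16].

[19, 2, 20, 3, 16, 5, 7, 16]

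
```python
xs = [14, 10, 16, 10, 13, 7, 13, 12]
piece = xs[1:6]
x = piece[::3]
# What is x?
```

xs has length 8. The slice xs[1:6] selects indices [1, 2, 3, 4, 5] (1->10, 2->16, 3->10, 4->13, 5->7), giving [10, 16, 10, 13, 7]. So piece = [10, 16, 10, 13, 7]. piece has length 5. The slice piece[::3] selects indices [0, 3] (0->10, 3->13), giving [10, 13].

[10, 13]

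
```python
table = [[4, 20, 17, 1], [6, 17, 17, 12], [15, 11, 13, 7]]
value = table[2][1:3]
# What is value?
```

table[2] = [15, 11, 13, 7]. table[2] has length 4. The slice table[2][1:3] selects indices [1, 2] (1->11, 2->13), giving [11, 13].

[11, 13]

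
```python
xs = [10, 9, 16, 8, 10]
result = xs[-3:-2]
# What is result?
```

xs has length 5. The slice xs[-3:-2] selects indices [2] (2->16), giving [16].

[16]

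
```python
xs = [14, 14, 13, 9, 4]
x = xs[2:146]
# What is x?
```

xs has length 5. The slice xs[2:146] selects indices [2, 3, 4] (2->13, 3->9, 4->4), giving [13, 9, 4].

[13, 9, 4]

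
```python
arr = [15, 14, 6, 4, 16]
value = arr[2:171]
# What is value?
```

arr has length 5. The slice arr[2:171] selects indices [2, 3, 4] (2->6, 3->4, 4->16), giving [6, 4, 16].

[6, 4, 16]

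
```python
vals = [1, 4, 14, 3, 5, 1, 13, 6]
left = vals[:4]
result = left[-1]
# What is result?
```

vals has length 8. The slice vals[:4] selects indices [0, 1, 2, 3] (0->1, 1->4, 2->14, 3->3), giving [1, 4, 14, 3]. So left = [1, 4, 14, 3]. Then left[-1] = 3.

3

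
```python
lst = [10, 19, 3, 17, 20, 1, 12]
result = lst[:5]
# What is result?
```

lst has length 7. The slice lst[:5] selects indices [0, 1, 2, 3, 4] (0->10, 1->19, 2->3, 3->17, 4->20), giving [10, 19, 3, 17, 20].

[10, 19, 3, 17, 20]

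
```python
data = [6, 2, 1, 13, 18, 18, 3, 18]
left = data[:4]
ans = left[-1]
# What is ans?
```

data has length 8. The slice data[:4] selects indices [0, 1, 2, 3] (0->6, 1->2, 2->1, 3->13), giving [6, 2, 1, 13]. So left = [6, 2, 1, 13]. Then left[-1] = 13.

13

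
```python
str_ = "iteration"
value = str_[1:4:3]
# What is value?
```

str_ has length 9. The slice str_[1:4:3] selects indices [1] (1->'t'), giving 't'.

't'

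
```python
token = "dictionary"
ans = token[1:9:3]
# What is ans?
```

token has length 10. The slice token[1:9:3] selects indices [1, 4, 7] (1->'i', 4->'i', 7->'a'), giving 'iia'.

'iia'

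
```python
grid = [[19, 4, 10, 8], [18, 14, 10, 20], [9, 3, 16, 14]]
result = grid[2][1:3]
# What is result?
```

grid[2] = [9, 3, 16, 14]. grid[2] has length 4. The slice grid[2][1:3] selects indices [1, 2] (1->3, 2->16), giving [3, 16].

[3, 16]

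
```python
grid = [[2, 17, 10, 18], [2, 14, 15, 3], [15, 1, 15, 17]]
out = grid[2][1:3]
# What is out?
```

grid[2] = [15, 1, 15, 17]. grid[2] has length 4. The slice grid[2][1:3] selects indices [1, 2] (1->1, 2->15), giving [1, 15].

[1, 15]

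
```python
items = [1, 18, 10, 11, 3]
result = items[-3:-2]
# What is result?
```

items has length 5. The slice items[-3:-2] selects indices [2] (2->10), giving [10].

[10]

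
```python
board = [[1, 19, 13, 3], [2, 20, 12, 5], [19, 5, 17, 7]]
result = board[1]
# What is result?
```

board has 3 rows. Row 1 is [2, 20, 12, 5].

[2, 20, 12, 5]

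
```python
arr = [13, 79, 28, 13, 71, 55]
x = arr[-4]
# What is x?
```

arr has length 6. Negative index -4 maps to positive index 6 + (-4) = 2. arr[2] = 28.

28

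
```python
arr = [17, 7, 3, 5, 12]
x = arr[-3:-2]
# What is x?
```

arr has length 5. The slice arr[-3:-2] selects indices [2] (2->3), giving [3].

[3]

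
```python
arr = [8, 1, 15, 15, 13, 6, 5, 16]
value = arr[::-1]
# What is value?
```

arr has length 8. The slice arr[::-1] selects indices [7, 6, 5, 4, 3, 2, 1, 0] (7->16, 6->5, 5->6, 4->13, 3->15, 2->15, 1->1, 0->8), giving [16, 5, 6, 13, 15, 15, 1, 8].

[16, 5, 6, 13, 15, 15, 1, 8]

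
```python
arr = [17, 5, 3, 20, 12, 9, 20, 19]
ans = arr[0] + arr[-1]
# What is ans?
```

arr has length 8. arr[0] = 17.
arr has length 8. Negative index -1 maps to positive index 8 + (-1) = 7. arr[7] = 19.
Sum: 17 + 19 = 36.

36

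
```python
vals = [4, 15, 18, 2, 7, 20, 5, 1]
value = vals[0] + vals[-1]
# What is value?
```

vals has length 8. vals[0] = 4.
vals has length 8. Negative index -1 maps to positive index 8 + (-1) = 7. vals[7] = 1.
Sum: 4 + 1 = 5.

5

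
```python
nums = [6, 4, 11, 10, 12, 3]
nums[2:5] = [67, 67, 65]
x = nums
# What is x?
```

nums starts as [6, 4, 11, 10, 12, 3] (length 6). The slice nums[2:5] covers indices [2, 3, 4] with values [11, 10, 12]. Replacing that slice with [67, 67, 65] (same length) produces [6, 4, 67, 67, 65, 3].

[6, 4, 67, 67, 65, 3]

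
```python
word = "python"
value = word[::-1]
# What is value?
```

word has length 6. The slice word[::-1] selects indices [5, 4, 3, 2, 1, 0] (5->'n', 4->'o', 3->'h', 2->'t', 1->'y', 0->'p'), giving 'nohtyp'.

'nohtyp'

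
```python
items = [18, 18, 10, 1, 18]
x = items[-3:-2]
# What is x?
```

items has length 5. The slice items[-3:-2] selects indices [2] (2->10), giving [10].

[10]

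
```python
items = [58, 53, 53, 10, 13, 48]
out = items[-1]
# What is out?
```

items has length 6. Negative index -1 maps to positive index 6 + (-1) = 5. items[5] = 48.

48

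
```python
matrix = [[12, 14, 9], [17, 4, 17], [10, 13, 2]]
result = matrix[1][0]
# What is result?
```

matrix[1] = [17, 4, 17]. Taking column 0 of that row yields 17.

17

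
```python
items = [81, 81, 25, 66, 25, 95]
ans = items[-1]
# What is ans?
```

items has length 6. Negative index -1 maps to positive index 6 + (-1) = 5. items[5] = 95.

95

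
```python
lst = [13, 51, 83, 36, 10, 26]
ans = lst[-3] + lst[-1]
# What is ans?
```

lst has length 6. Negative index -3 maps to positive index 6 + (-3) = 3. lst[3] = 36.
lst has length 6. Negative index -1 maps to positive index 6 + (-1) = 5. lst[5] = 26.
Sum: 36 + 26 = 62.

62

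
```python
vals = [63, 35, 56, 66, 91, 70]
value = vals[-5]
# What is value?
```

vals has length 6. Negative index -5 maps to positive index 6 + (-5) = 1. vals[1] = 35.

35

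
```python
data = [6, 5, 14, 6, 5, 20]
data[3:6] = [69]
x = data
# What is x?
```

data starts as [6, 5, 14, 6, 5, 20] (length 6). The slice data[3:6] covers indices [3, 4, 5] with values [6, 5, 20]. Replacing that slice with [69] (different length) produces [6, 5, 14, 69].

[6, 5, 14, 69]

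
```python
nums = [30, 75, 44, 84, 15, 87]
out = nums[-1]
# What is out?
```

nums has length 6. Negative index -1 maps to positive index 6 + (-1) = 5. nums[5] = 87.

87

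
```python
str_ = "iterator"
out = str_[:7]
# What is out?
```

str_ has length 8. The slice str_[:7] selects indices [0, 1, 2, 3, 4, 5, 6] (0->'i', 1->'t', 2->'e', 3->'r', 4->'a', 5->'t', 6->'o'), giving 'iterato'.

'iterato'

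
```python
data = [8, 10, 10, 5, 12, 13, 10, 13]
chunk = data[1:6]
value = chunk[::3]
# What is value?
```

data has length 8. The slice data[1:6] selects indices [1, 2, 3, 4, 5] (1->10, 2->10, 3->5, 4->12, 5->13), giving [10, 10, 5, 12, 13]. So chunk = [10, 10, 5, 12, 13]. chunk has length 5. The slice chunk[::3] selects indices [0, 3] (0->10, 3->12), giving [10, 12].

[10, 12]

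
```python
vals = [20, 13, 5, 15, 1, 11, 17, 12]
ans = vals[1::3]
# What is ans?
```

vals has length 8. The slice vals[1::3] selects indices [1, 4, 7] (1->13, 4->1, 7->12), giving [13, 1, 12].

[13, 1, 12]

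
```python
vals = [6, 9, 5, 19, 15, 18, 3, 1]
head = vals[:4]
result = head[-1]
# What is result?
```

vals has length 8. The slice vals[:4] selects indices [0, 1, 2, 3] (0->6, 1->9, 2->5, 3->19), giving [6, 9, 5, 19]. So head = [6, 9, 5, 19]. Then head[-1] = 19.

19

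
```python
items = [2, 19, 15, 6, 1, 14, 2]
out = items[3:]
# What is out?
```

items has length 7. The slice items[3:] selects indices [3, 4, 5, 6] (3->6, 4->1, 5->14, 6->2), giving [6, 1, 14, 2].

[6, 1, 14, 2]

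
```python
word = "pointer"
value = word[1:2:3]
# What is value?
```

word has length 7. The slice word[1:2:3] selects indices [1] (1->'o'), giving 'o'.

'o'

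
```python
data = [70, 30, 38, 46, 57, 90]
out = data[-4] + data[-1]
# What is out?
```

data has length 6. Negative index -4 maps to positive index 6 + (-4) = 2. data[2] = 38.
data has length 6. Negative index -1 maps to positive index 6 + (-1) = 5. data[5] = 90.
Sum: 38 + 90 = 128.

128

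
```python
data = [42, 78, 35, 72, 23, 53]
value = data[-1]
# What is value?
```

data has length 6. Negative index -1 maps to positive index 6 + (-1) = 5. data[5] = 53.

53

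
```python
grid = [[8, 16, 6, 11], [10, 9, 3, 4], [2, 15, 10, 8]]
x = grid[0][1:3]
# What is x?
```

grid[0] = [8, 16, 6, 11]. grid[0] has length 4. The slice grid[0][1:3] selects indices [1, 2] (1->16, 2->6), giving [16, 6].

[16, 6]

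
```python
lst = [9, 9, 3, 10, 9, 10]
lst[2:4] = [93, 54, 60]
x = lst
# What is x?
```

lst starts as [9, 9, 3, 10, 9, 10] (length 6). The slice lst[2:4] covers indices [2, 3] with values [3, 10]. Replacing that slice with [93, 54, 60] (different length) produces [9, 9, 93, 54, 60, 9, 10].

[9, 9, 93, 54, 60, 9, 10]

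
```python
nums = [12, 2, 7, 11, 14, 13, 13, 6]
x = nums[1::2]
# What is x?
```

nums has length 8. The slice nums[1::2] selects indices [1, 3, 5, 7] (1->2, 3->11, 5->13, 7->6), giving [2, 11, 13, 6].

[2, 11, 13, 6]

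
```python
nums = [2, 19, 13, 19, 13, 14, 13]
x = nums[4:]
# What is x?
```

nums has length 7. The slice nums[4:] selects indices [4, 5, 6] (4->13, 5->14, 6->13), giving [13, 14, 13].

[13, 14, 13]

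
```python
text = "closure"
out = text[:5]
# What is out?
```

text has length 7. The slice text[:5] selects indices [0, 1, 2, 3, 4] (0->'c', 1->'l', 2->'o', 3->'s', 4->'u'), giving 'closu'.

'closu'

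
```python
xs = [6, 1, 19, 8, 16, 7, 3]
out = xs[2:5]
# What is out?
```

xs has length 7. The slice xs[2:5] selects indices [2, 3, 4] (2->19, 3->8, 4->16), giving [19, 8, 16].

[19, 8, 16]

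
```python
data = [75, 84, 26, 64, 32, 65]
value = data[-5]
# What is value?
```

data has length 6. Negative index -5 maps to positive index 6 + (-5) = 1. data[1] = 84.

84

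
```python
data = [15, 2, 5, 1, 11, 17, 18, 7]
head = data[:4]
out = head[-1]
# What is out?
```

data has length 8. The slice data[:4] selects indices [0, 1, 2, 3] (0->15, 1->2, 2->5, 3->1), giving [15, 2, 5, 1]. So head = [15, 2, 5, 1]. Then head[-1] = 1.

1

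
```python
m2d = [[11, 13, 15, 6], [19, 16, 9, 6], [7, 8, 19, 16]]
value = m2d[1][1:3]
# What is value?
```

m2d[1] = [19, 16, 9, 6]. m2d[1] has length 4. The slice m2d[1][1:3] selects indices [1, 2] (1->16, 2->9), giving [16, 9].

[16, 9]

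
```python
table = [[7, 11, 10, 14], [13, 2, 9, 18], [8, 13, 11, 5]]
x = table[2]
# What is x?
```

table has 3 rows. Row 2 is [8, 13, 11, 5].

[8, 13, 11, 5]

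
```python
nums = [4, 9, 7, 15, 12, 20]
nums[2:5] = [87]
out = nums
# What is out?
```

nums starts as [4, 9, 7, 15, 12, 20] (length 6). The slice nums[2:5] covers indices [2, 3, 4] with values [7, 15, 12]. Replacing that slice with [87] (different length) produces [4, 9, 87, 20].

[4, 9, 87, 20]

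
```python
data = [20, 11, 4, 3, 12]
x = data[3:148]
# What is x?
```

data has length 5. The slice data[3:148] selects indices [3, 4] (3->3, 4->12), giving [3, 12].

[3, 12]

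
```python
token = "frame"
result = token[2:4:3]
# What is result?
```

token has length 5. The slice token[2:4:3] selects indices [2] (2->'a'), giving 'a'.

'a'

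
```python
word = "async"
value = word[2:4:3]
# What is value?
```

word has length 5. The slice word[2:4:3] selects indices [2] (2->'y'), giving 'y'.

'y'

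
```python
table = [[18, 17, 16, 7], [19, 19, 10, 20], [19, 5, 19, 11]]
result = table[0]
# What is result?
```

table has 3 rows. Row 0 is [18, 17, 16, 7].

[18, 17, 16, 7]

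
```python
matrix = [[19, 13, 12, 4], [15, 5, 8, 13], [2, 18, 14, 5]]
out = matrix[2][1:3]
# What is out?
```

matrix[2] = [2, 18, 14, 5]. matrix[2] has length 4. The slice matrix[2][1:3] selects indices [1, 2] (1->18, 2->14), giving [18, 14].

[18, 14]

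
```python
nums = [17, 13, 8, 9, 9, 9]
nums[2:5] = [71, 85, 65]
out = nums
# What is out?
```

nums starts as [17, 13, 8, 9, 9, 9] (length 6). The slice nums[2:5] covers indices [2, 3, 4] with values [8, 9, 9]. Replacing that slice with [71, 85, 65] (same length) produces [17, 13, 71, 85, 65, 9].

[17, 13, 71, 85, 65, 9]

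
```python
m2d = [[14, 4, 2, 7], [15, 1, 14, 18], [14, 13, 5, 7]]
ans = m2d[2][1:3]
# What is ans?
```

m2d[2] = [14, 13, 5, 7]. m2d[2] has length 4. The slice m2d[2][1:3] selects indices [1, 2] (1->13, 2->5), giving [13, 5].

[13, 5]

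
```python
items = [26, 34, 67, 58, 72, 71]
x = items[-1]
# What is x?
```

items has length 6. Negative index -1 maps to positive index 6 + (-1) = 5. items[5] = 71.

71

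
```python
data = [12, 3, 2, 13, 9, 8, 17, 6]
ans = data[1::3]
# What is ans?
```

data has length 8. The slice data[1::3] selects indices [1, 4, 7] (1->3, 4->9, 7->6), giving [3, 9, 6].

[3, 9, 6]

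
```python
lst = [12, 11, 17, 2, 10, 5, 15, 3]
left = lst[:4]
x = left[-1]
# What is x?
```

lst has length 8. The slice lst[:4] selects indices [0, 1, 2, 3] (0->12, 1->11, 2->17, 3->2), giving [12, 11, 17, 2]. So left = [12, 11, 17, 2]. Then left[-1] = 2.

2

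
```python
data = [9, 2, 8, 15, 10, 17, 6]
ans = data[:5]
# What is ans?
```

data has length 7. The slice data[:5] selects indices [0, 1, 2, 3, 4] (0->9, 1->2, 2->8, 3->15, 4->10), giving [9, 2, 8, 15, 10].

[9, 2, 8, 15, 10]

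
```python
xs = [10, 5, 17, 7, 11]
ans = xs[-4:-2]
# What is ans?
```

xs has length 5. The slice xs[-4:-2] selects indices [1, 2] (1->5, 2->17), giving [5, 17].

[5, 17]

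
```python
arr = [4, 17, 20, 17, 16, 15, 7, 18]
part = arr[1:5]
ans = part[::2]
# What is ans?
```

arr has length 8. The slice arr[1:5] selects indices [1, 2, 3, 4] (1->17, 2->20, 3->17, 4->16), giving [17, 20, 17, 16]. So part = [17, 20, 17, 16]. part has length 4. The slice part[::2] selects indices [0, 2] (0->17, 2->17), giving [17, 17].

[17, 17]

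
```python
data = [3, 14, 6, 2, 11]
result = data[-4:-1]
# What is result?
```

data has length 5. The slice data[-4:-1] selects indices [1, 2, 3] (1->14, 2->6, 3->2), giving [14, 6, 2].

[14, 6, 2]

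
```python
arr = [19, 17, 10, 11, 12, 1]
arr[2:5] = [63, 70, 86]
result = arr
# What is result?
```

arr starts as [19, 17, 10, 11, 12, 1] (length 6). The slice arr[2:5] covers indices [2, 3, 4] with values [10, 11, 12]. Replacing that slice with [63, 70, 86] (same length) produces [19, 17, 63, 70, 86, 1].

[19, 17, 63, 70, 86, 1]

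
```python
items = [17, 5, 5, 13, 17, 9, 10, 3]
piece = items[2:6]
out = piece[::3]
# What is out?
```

items has length 8. The slice items[2:6] selects indices [2, 3, 4, 5] (2->5, 3->13, 4->17, 5->9), giving [5, 13, 17, 9]. So piece = [5, 13, 17, 9]. piece has length 4. The slice piece[::3] selects indices [0, 3] (0->5, 3->9), giving [5, 9].

[5, 9]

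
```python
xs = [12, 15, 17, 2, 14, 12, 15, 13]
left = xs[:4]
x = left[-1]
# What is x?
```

xs has length 8. The slice xs[:4] selects indices [0, 1, 2, 3] (0->12, 1->15, 2->17, 3->2), giving [12, 15, 17, 2]. So left = [12, 15, 17, 2]. Then left[-1] = 2.

2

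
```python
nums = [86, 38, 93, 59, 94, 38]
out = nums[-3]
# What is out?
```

nums has length 6. Negative index -3 maps to positive index 6 + (-3) = 3. nums[3] = 59.

59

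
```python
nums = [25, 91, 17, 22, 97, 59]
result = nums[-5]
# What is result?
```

nums has length 6. Negative index -5 maps to positive index 6 + (-5) = 1. nums[1] = 91.

91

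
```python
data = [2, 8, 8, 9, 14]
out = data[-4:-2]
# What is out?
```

data has length 5. The slice data[-4:-2] selects indices [1, 2] (1->8, 2->8), giving [8, 8].

[8, 8]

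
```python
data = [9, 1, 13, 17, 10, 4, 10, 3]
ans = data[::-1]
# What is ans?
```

data has length 8. The slice data[::-1] selects indices [7, 6, 5, 4, 3, 2, 1, 0] (7->3, 6->10, 5->4, 4->10, 3->17, 2->13, 1->1, 0->9), giving [3, 10, 4, 10, 17, 13, 1, 9].

[3, 10, 4, 10, 17, 13, 1, 9]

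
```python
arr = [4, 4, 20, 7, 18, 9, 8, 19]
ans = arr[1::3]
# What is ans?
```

arr has length 8. The slice arr[1::3] selects indices [1, 4, 7] (1->4, 4->18, 7->19), giving [4, 18, 19].

[4, 18, 19]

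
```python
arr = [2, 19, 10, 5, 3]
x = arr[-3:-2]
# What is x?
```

arr has length 5. The slice arr[-3:-2] selects indices [2] (2->10), giving [10].

[10]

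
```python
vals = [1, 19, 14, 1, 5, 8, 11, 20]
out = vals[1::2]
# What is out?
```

vals has length 8. The slice vals[1::2] selects indices [1, 3, 5, 7] (1->19, 3->1, 5->8, 7->20), giving [19, 1, 8, 20].

[19, 1, 8, 20]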